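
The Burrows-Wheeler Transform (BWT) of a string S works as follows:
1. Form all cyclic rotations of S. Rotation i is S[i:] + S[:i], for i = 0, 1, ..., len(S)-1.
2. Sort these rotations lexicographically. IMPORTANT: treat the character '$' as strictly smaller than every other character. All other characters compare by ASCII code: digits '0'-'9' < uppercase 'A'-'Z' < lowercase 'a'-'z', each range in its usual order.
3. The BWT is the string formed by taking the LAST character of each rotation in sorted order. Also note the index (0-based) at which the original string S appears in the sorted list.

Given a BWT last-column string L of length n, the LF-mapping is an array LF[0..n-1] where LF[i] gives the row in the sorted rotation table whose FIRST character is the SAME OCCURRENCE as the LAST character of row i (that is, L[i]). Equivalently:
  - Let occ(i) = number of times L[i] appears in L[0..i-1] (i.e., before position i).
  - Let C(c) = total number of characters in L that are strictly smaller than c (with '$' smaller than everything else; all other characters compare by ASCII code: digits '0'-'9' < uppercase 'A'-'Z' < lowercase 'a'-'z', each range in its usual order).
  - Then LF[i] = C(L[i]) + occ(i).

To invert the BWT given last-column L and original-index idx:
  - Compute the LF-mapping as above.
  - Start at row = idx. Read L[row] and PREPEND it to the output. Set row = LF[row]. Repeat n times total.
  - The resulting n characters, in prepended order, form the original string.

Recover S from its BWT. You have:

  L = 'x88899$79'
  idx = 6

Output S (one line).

LF mapping: 8 2 3 4 5 6 0 1 7
Walk LF starting at row 6, prepending L[row]:
  step 1: row=6, L[6]='$', prepend. Next row=LF[6]=0
  step 2: row=0, L[0]='x', prepend. Next row=LF[0]=8
  step 3: row=8, L[8]='9', prepend. Next row=LF[8]=7
  step 4: row=7, L[7]='7', prepend. Next row=LF[7]=1
  step 5: row=1, L[1]='8', prepend. Next row=LF[1]=2
  step 6: row=2, L[2]='8', prepend. Next row=LF[2]=3
  step 7: row=3, L[3]='8', prepend. Next row=LF[3]=4
  step 8: row=4, L[4]='9', prepend. Next row=LF[4]=5
  step 9: row=5, L[5]='9', prepend. Next row=LF[5]=6
Reversed output: 9988879x$

Answer: 9988879x$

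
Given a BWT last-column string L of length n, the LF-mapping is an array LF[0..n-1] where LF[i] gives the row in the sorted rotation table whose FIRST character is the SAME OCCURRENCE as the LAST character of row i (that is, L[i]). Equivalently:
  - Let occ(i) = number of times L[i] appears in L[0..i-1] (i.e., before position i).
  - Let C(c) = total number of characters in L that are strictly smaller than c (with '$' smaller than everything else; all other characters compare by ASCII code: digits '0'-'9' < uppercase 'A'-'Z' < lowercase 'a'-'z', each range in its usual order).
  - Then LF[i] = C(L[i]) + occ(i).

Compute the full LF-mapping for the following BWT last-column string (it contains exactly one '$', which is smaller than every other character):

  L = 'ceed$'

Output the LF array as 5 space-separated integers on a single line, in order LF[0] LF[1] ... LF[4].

Char counts: '$':1, 'c':1, 'd':1, 'e':2
C (first-col start): C('$')=0, C('c')=1, C('d')=2, C('e')=3
L[0]='c': occ=0, LF[0]=C('c')+0=1+0=1
L[1]='e': occ=0, LF[1]=C('e')+0=3+0=3
L[2]='e': occ=1, LF[2]=C('e')+1=3+1=4
L[3]='d': occ=0, LF[3]=C('d')+0=2+0=2
L[4]='$': occ=0, LF[4]=C('$')+0=0+0=0

Answer: 1 3 4 2 0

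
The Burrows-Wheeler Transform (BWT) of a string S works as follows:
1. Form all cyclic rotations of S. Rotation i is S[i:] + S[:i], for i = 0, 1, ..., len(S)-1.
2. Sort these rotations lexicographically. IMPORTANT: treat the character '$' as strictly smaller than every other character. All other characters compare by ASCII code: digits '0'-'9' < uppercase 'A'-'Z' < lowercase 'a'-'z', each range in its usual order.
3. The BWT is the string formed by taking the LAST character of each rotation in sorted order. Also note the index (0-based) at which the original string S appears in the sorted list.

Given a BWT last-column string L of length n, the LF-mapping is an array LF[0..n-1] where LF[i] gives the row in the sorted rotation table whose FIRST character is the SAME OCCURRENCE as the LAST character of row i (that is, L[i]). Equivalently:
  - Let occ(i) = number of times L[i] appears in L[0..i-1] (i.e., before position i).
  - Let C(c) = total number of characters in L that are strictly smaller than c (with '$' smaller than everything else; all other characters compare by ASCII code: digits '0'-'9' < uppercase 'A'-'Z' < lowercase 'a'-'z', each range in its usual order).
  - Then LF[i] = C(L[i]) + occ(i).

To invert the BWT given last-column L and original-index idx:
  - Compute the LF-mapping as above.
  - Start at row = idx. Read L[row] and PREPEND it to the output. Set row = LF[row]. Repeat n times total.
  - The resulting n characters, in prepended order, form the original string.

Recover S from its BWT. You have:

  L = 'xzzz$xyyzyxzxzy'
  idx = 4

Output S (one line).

Answer: xzyzzzxzxyyyzx$

Derivation:
LF mapping: 1 9 10 11 0 2 5 6 12 7 3 13 4 14 8
Walk LF starting at row 4, prepending L[row]:
  step 1: row=4, L[4]='$', prepend. Next row=LF[4]=0
  step 2: row=0, L[0]='x', prepend. Next row=LF[0]=1
  step 3: row=1, L[1]='z', prepend. Next row=LF[1]=9
  step 4: row=9, L[9]='y', prepend. Next row=LF[9]=7
  step 5: row=7, L[7]='y', prepend. Next row=LF[7]=6
  step 6: row=6, L[6]='y', prepend. Next row=LF[6]=5
  step 7: row=5, L[5]='x', prepend. Next row=LF[5]=2
  step 8: row=2, L[2]='z', prepend. Next row=LF[2]=10
  step 9: row=10, L[10]='x', prepend. Next row=LF[10]=3
  step 10: row=3, L[3]='z', prepend. Next row=LF[3]=11
  step 11: row=11, L[11]='z', prepend. Next row=LF[11]=13
  step 12: row=13, L[13]='z', prepend. Next row=LF[13]=14
  step 13: row=14, L[14]='y', prepend. Next row=LF[14]=8
  step 14: row=8, L[8]='z', prepend. Next row=LF[8]=12
  step 15: row=12, L[12]='x', prepend. Next row=LF[12]=4
Reversed output: xzyzzzxzxyyyzx$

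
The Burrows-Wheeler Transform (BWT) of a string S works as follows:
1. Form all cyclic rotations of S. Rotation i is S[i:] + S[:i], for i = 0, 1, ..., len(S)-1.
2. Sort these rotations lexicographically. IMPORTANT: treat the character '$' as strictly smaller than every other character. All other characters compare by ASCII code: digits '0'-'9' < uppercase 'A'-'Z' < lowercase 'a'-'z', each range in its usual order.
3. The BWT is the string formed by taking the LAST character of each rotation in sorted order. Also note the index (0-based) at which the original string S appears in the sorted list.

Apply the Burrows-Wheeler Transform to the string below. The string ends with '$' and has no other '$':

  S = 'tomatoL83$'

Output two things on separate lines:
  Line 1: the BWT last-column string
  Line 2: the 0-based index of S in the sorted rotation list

All 10 rotations (rotation i = S[i:]+S[:i]):
  rot[0] = tomatoL83$
  rot[1] = omatoL83$t
  rot[2] = matoL83$to
  rot[3] = atoL83$tom
  rot[4] = toL83$toma
  rot[5] = oL83$tomat
  rot[6] = L83$tomato
  rot[7] = 83$tomatoL
  rot[8] = 3$tomatoL8
  rot[9] = $tomatoL83
Sorted (with $ < everything):
  sorted[0] = $tomatoL83  (last char: '3')
  sorted[1] = 3$tomatoL8  (last char: '8')
  sorted[2] = 83$tomatoL  (last char: 'L')
  sorted[3] = L83$tomato  (last char: 'o')
  sorted[4] = atoL83$tom  (last char: 'm')
  sorted[5] = matoL83$to  (last char: 'o')
  sorted[6] = oL83$tomat  (last char: 't')
  sorted[7] = omatoL83$t  (last char: 't')
  sorted[8] = toL83$toma  (last char: 'a')
  sorted[9] = tomatoL83$  (last char: '$')
Last column: 38Lomotta$
Original string S is at sorted index 9

Answer: 38Lomotta$
9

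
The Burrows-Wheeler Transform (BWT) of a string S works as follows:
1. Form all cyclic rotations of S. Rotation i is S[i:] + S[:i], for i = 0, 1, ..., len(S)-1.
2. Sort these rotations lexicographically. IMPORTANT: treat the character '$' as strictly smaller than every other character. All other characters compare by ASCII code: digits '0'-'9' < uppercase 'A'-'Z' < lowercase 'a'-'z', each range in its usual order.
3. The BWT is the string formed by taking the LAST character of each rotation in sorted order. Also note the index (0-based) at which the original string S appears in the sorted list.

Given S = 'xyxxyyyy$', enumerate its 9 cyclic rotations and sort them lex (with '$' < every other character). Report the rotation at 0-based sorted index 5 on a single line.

All 9 rotations (rotation i = S[i:]+S[:i]):
  rot[0] = xyxxyyyy$
  rot[1] = yxxyyyy$x
  rot[2] = xxyyyy$xy
  rot[3] = xyyyy$xyx
  rot[4] = yyyy$xyxx
  rot[5] = yyy$xyxxy
  rot[6] = yy$xyxxyy
  rot[7] = y$xyxxyyy
  rot[8] = $xyxxyyyy
Sorted (with $ < everything):
  sorted[0] = $xyxxyyyy
  sorted[1] = xxyyyy$xy
  sorted[2] = xyxxyyyy$
  sorted[3] = xyyyy$xyx
  sorted[4] = y$xyxxyyy
  sorted[5] = yxxyyyy$x
  sorted[6] = yy$xyxxyy
  sorted[7] = yyy$xyxxy
  sorted[8] = yyyy$xyxx
sorted[5] = yxxyyyy$x

Answer: yxxyyyy$x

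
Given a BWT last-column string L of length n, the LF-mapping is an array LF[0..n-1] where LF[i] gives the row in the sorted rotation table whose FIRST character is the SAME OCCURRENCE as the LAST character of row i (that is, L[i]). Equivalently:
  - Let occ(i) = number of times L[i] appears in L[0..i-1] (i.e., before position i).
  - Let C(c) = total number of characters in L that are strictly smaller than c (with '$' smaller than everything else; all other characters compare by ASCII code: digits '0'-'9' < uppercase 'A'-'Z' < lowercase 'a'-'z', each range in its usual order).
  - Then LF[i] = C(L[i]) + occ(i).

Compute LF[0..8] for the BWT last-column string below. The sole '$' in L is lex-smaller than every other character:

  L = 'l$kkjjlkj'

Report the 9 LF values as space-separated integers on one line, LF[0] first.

Char counts: '$':1, 'j':3, 'k':3, 'l':2
C (first-col start): C('$')=0, C('j')=1, C('k')=4, C('l')=7
L[0]='l': occ=0, LF[0]=C('l')+0=7+0=7
L[1]='$': occ=0, LF[1]=C('$')+0=0+0=0
L[2]='k': occ=0, LF[2]=C('k')+0=4+0=4
L[3]='k': occ=1, LF[3]=C('k')+1=4+1=5
L[4]='j': occ=0, LF[4]=C('j')+0=1+0=1
L[5]='j': occ=1, LF[5]=C('j')+1=1+1=2
L[6]='l': occ=1, LF[6]=C('l')+1=7+1=8
L[7]='k': occ=2, LF[7]=C('k')+2=4+2=6
L[8]='j': occ=2, LF[8]=C('j')+2=1+2=3

Answer: 7 0 4 5 1 2 8 6 3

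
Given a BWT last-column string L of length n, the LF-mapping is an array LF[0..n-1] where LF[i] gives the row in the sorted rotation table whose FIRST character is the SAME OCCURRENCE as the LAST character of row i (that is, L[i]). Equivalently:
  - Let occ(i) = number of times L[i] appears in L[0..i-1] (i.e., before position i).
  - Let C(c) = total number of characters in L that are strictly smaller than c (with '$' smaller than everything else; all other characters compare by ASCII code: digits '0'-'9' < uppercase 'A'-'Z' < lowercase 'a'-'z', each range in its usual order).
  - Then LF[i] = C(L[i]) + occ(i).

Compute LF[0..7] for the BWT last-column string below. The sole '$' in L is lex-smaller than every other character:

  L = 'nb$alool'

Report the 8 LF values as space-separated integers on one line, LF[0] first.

Answer: 5 2 0 1 3 6 7 4

Derivation:
Char counts: '$':1, 'a':1, 'b':1, 'l':2, 'n':1, 'o':2
C (first-col start): C('$')=0, C('a')=1, C('b')=2, C('l')=3, C('n')=5, C('o')=6
L[0]='n': occ=0, LF[0]=C('n')+0=5+0=5
L[1]='b': occ=0, LF[1]=C('b')+0=2+0=2
L[2]='$': occ=0, LF[2]=C('$')+0=0+0=0
L[3]='a': occ=0, LF[3]=C('a')+0=1+0=1
L[4]='l': occ=0, LF[4]=C('l')+0=3+0=3
L[5]='o': occ=0, LF[5]=C('o')+0=6+0=6
L[6]='o': occ=1, LF[6]=C('o')+1=6+1=7
L[7]='l': occ=1, LF[7]=C('l')+1=3+1=4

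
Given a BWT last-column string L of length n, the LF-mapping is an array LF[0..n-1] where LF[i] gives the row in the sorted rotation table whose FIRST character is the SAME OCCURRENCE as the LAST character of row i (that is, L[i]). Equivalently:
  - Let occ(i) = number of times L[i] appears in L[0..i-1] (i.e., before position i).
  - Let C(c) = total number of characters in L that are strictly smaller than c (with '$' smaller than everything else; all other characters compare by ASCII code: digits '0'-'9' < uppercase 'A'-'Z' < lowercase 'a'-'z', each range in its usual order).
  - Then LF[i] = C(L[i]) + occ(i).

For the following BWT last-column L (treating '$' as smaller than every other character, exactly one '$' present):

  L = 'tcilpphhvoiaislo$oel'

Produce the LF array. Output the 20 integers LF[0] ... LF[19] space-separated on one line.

Char counts: '$':1, 'a':1, 'c':1, 'e':1, 'h':2, 'i':3, 'l':3, 'o':3, 'p':2, 's':1, 't':1, 'v':1
C (first-col start): C('$')=0, C('a')=1, C('c')=2, C('e')=3, C('h')=4, C('i')=6, C('l')=9, C('o')=12, C('p')=15, C('s')=17, C('t')=18, C('v')=19
L[0]='t': occ=0, LF[0]=C('t')+0=18+0=18
L[1]='c': occ=0, LF[1]=C('c')+0=2+0=2
L[2]='i': occ=0, LF[2]=C('i')+0=6+0=6
L[3]='l': occ=0, LF[3]=C('l')+0=9+0=9
L[4]='p': occ=0, LF[4]=C('p')+0=15+0=15
L[5]='p': occ=1, LF[5]=C('p')+1=15+1=16
L[6]='h': occ=0, LF[6]=C('h')+0=4+0=4
L[7]='h': occ=1, LF[7]=C('h')+1=4+1=5
L[8]='v': occ=0, LF[8]=C('v')+0=19+0=19
L[9]='o': occ=0, LF[9]=C('o')+0=12+0=12
L[10]='i': occ=1, LF[10]=C('i')+1=6+1=7
L[11]='a': occ=0, LF[11]=C('a')+0=1+0=1
L[12]='i': occ=2, LF[12]=C('i')+2=6+2=8
L[13]='s': occ=0, LF[13]=C('s')+0=17+0=17
L[14]='l': occ=1, LF[14]=C('l')+1=9+1=10
L[15]='o': occ=1, LF[15]=C('o')+1=12+1=13
L[16]='$': occ=0, LF[16]=C('$')+0=0+0=0
L[17]='o': occ=2, LF[17]=C('o')+2=12+2=14
L[18]='e': occ=0, LF[18]=C('e')+0=3+0=3
L[19]='l': occ=2, LF[19]=C('l')+2=9+2=11

Answer: 18 2 6 9 15 16 4 5 19 12 7 1 8 17 10 13 0 14 3 11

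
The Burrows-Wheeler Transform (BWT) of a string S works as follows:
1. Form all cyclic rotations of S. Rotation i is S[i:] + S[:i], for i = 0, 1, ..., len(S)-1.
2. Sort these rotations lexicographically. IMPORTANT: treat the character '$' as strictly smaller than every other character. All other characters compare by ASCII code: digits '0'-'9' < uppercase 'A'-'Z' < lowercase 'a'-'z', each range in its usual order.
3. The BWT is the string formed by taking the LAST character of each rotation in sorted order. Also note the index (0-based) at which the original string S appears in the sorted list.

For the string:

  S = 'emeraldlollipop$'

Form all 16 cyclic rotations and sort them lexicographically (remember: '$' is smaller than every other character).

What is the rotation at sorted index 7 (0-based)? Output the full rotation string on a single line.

All 16 rotations (rotation i = S[i:]+S[:i]):
  rot[0] = emeraldlollipop$
  rot[1] = meraldlollipop$e
  rot[2] = eraldlollipop$em
  rot[3] = raldlollipop$eme
  rot[4] = aldlollipop$emer
  rot[5] = ldlollipop$emera
  rot[6] = dlollipop$emeral
  rot[7] = lollipop$emerald
  rot[8] = ollipop$emeraldl
  rot[9] = llipop$emeraldlo
  rot[10] = lipop$emeraldlol
  rot[11] = ipop$emeraldloll
  rot[12] = pop$emeraldlolli
  rot[13] = op$emeraldlollip
  rot[14] = p$emeraldlollipo
  rot[15] = $emeraldlollipop
Sorted (with $ < everything):
  sorted[0] = $emeraldlollipop
  sorted[1] = aldlollipop$emer
  sorted[2] = dlollipop$emeral
  sorted[3] = emeraldlollipop$
  sorted[4] = eraldlollipop$em
  sorted[5] = ipop$emeraldloll
  sorted[6] = ldlollipop$emera
  sorted[7] = lipop$emeraldlol
  sorted[8] = llipop$emeraldlo
  sorted[9] = lollipop$emerald
  sorted[10] = meraldlollipop$e
  sorted[11] = ollipop$emeraldl
  sorted[12] = op$emeraldlollip
  sorted[13] = p$emeraldlollipo
  sorted[14] = pop$emeraldlolli
  sorted[15] = raldlollipop$eme
sorted[7] = lipop$emeraldlol

Answer: lipop$emeraldlol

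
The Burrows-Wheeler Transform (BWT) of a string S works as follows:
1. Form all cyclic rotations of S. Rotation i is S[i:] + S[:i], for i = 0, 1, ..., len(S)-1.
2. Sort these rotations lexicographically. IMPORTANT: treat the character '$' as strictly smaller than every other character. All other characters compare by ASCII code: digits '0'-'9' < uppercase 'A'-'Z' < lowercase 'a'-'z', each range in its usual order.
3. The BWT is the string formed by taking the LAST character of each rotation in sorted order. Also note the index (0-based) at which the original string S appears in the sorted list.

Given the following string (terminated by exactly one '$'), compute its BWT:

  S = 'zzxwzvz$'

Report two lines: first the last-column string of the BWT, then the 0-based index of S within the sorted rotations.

Answer: zzxzvwz$
7

Derivation:
All 8 rotations (rotation i = S[i:]+S[:i]):
  rot[0] = zzxwzvz$
  rot[1] = zxwzvz$z
  rot[2] = xwzvz$zz
  rot[3] = wzvz$zzx
  rot[4] = zvz$zzxw
  rot[5] = vz$zzxwz
  rot[6] = z$zzxwzv
  rot[7] = $zzxwzvz
Sorted (with $ < everything):
  sorted[0] = $zzxwzvz  (last char: 'z')
  sorted[1] = vz$zzxwz  (last char: 'z')
  sorted[2] = wzvz$zzx  (last char: 'x')
  sorted[3] = xwzvz$zz  (last char: 'z')
  sorted[4] = z$zzxwzv  (last char: 'v')
  sorted[5] = zvz$zzxw  (last char: 'w')
  sorted[6] = zxwzvz$z  (last char: 'z')
  sorted[7] = zzxwzvz$  (last char: '$')
Last column: zzxzvwz$
Original string S is at sorted index 7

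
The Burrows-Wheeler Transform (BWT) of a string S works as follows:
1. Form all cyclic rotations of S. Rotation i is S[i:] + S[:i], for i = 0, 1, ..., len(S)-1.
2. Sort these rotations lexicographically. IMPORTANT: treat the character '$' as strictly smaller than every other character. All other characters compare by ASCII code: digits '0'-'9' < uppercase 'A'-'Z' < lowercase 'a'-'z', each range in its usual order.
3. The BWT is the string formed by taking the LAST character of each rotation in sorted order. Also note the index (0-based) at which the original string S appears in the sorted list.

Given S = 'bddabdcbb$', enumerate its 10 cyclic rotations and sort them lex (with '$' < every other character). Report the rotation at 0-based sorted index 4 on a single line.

Answer: bdcbb$bdda

Derivation:
All 10 rotations (rotation i = S[i:]+S[:i]):
  rot[0] = bddabdcbb$
  rot[1] = ddabdcbb$b
  rot[2] = dabdcbb$bd
  rot[3] = abdcbb$bdd
  rot[4] = bdcbb$bdda
  rot[5] = dcbb$bddab
  rot[6] = cbb$bddabd
  rot[7] = bb$bddabdc
  rot[8] = b$bddabdcb
  rot[9] = $bddabdcbb
Sorted (with $ < everything):
  sorted[0] = $bddabdcbb
  sorted[1] = abdcbb$bdd
  sorted[2] = b$bddabdcb
  sorted[3] = bb$bddabdc
  sorted[4] = bdcbb$bdda
  sorted[5] = bddabdcbb$
  sorted[6] = cbb$bddabd
  sorted[7] = dabdcbb$bd
  sorted[8] = dcbb$bddab
  sorted[9] = ddabdcbb$b
sorted[4] = bdcbb$bdda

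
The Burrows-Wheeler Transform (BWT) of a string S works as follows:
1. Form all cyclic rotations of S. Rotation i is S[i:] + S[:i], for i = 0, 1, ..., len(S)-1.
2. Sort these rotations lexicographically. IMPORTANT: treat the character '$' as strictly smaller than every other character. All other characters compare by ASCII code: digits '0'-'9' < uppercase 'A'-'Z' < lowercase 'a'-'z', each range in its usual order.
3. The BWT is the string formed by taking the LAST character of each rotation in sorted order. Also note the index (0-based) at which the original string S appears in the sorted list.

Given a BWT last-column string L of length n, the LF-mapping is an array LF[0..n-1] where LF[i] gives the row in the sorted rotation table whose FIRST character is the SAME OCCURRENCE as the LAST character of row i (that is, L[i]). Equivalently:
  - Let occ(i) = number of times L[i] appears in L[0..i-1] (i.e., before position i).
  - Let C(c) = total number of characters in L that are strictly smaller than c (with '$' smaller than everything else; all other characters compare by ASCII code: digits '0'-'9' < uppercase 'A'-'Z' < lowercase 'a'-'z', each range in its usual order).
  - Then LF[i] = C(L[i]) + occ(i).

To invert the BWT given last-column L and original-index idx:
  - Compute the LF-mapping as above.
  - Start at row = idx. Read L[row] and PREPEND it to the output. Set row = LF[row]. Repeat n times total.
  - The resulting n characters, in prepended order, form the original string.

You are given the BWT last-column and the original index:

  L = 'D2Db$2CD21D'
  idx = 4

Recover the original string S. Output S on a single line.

Answer: 2DD21Db2CD$

Derivation:
LF mapping: 6 2 7 10 0 3 5 8 4 1 9
Walk LF starting at row 4, prepending L[row]:
  step 1: row=4, L[4]='$', prepend. Next row=LF[4]=0
  step 2: row=0, L[0]='D', prepend. Next row=LF[0]=6
  step 3: row=6, L[6]='C', prepend. Next row=LF[6]=5
  step 4: row=5, L[5]='2', prepend. Next row=LF[5]=3
  step 5: row=3, L[3]='b', prepend. Next row=LF[3]=10
  step 6: row=10, L[10]='D', prepend. Next row=LF[10]=9
  step 7: row=9, L[9]='1', prepend. Next row=LF[9]=1
  step 8: row=1, L[1]='2', prepend. Next row=LF[1]=2
  step 9: row=2, L[2]='D', prepend. Next row=LF[2]=7
  step 10: row=7, L[7]='D', prepend. Next row=LF[7]=8
  step 11: row=8, L[8]='2', prepend. Next row=LF[8]=4
Reversed output: 2DD21Db2CD$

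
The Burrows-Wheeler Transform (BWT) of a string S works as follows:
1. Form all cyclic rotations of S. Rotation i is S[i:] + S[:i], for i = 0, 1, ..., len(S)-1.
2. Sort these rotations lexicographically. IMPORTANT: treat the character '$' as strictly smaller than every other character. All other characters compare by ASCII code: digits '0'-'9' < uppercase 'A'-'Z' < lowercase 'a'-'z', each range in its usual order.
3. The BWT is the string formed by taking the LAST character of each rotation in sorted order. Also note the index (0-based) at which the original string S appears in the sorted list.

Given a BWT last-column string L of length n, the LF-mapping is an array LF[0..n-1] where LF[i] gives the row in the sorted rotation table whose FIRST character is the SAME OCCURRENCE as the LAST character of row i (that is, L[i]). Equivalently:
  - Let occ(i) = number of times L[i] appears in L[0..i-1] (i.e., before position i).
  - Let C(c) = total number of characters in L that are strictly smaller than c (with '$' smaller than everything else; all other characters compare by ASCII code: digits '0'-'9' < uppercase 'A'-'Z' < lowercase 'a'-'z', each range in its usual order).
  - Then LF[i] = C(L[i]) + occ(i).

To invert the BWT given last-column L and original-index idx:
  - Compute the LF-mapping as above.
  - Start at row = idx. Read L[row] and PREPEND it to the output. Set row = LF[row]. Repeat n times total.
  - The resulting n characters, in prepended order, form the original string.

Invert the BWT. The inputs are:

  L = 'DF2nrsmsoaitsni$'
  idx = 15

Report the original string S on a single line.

LF mapping: 2 3 1 8 11 12 7 13 10 4 5 15 14 9 6 0
Walk LF starting at row 15, prepending L[row]:
  step 1: row=15, L[15]='$', prepend. Next row=LF[15]=0
  step 2: row=0, L[0]='D', prepend. Next row=LF[0]=2
  step 3: row=2, L[2]='2', prepend. Next row=LF[2]=1
  step 4: row=1, L[1]='F', prepend. Next row=LF[1]=3
  step 5: row=3, L[3]='n', prepend. Next row=LF[3]=8
  step 6: row=8, L[8]='o', prepend. Next row=LF[8]=10
  step 7: row=10, L[10]='i', prepend. Next row=LF[10]=5
  step 8: row=5, L[5]='s', prepend. Next row=LF[5]=12
  step 9: row=12, L[12]='s', prepend. Next row=LF[12]=14
  step 10: row=14, L[14]='i', prepend. Next row=LF[14]=6
  step 11: row=6, L[6]='m', prepend. Next row=LF[6]=7
  step 12: row=7, L[7]='s', prepend. Next row=LF[7]=13
  step 13: row=13, L[13]='n', prepend. Next row=LF[13]=9
  step 14: row=9, L[9]='a', prepend. Next row=LF[9]=4
  step 15: row=4, L[4]='r', prepend. Next row=LF[4]=11
  step 16: row=11, L[11]='t', prepend. Next row=LF[11]=15
Reversed output: transmissionF2D$

Answer: transmissionF2D$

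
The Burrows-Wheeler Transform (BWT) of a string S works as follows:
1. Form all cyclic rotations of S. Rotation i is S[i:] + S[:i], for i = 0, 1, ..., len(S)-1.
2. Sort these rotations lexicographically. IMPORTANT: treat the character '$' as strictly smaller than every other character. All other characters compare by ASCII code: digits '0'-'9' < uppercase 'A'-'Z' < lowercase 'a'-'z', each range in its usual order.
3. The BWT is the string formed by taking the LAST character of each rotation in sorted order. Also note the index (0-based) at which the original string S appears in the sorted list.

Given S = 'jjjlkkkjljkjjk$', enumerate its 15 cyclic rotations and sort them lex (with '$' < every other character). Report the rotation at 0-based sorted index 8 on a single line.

Answer: k$jjjlkkkjljkjj

Derivation:
All 15 rotations (rotation i = S[i:]+S[:i]):
  rot[0] = jjjlkkkjljkjjk$
  rot[1] = jjlkkkjljkjjk$j
  rot[2] = jlkkkjljkjjk$jj
  rot[3] = lkkkjljkjjk$jjj
  rot[4] = kkkjljkjjk$jjjl
  rot[5] = kkjljkjjk$jjjlk
  rot[6] = kjljkjjk$jjjlkk
  rot[7] = jljkjjk$jjjlkkk
  rot[8] = ljkjjk$jjjlkkkj
  rot[9] = jkjjk$jjjlkkkjl
  rot[10] = kjjk$jjjlkkkjlj
  rot[11] = jjk$jjjlkkkjljk
  rot[12] = jk$jjjlkkkjljkj
  rot[13] = k$jjjlkkkjljkjj
  rot[14] = $jjjlkkkjljkjjk
Sorted (with $ < everything):
  sorted[0] = $jjjlkkkjljkjjk
  sorted[1] = jjjlkkkjljkjjk$
  sorted[2] = jjk$jjjlkkkjljk
  sorted[3] = jjlkkkjljkjjk$j
  sorted[4] = jk$jjjlkkkjljkj
  sorted[5] = jkjjk$jjjlkkkjl
  sorted[6] = jljkjjk$jjjlkkk
  sorted[7] = jlkkkjljkjjk$jj
  sorted[8] = k$jjjlkkkjljkjj
  sorted[9] = kjjk$jjjlkkkjlj
  sorted[10] = kjljkjjk$jjjlkk
  sorted[11] = kkjljkjjk$jjjlk
  sorted[12] = kkkjljkjjk$jjjl
  sorted[13] = ljkjjk$jjjlkkkj
  sorted[14] = lkkkjljkjjk$jjj
sorted[8] = k$jjjlkkkjljkjj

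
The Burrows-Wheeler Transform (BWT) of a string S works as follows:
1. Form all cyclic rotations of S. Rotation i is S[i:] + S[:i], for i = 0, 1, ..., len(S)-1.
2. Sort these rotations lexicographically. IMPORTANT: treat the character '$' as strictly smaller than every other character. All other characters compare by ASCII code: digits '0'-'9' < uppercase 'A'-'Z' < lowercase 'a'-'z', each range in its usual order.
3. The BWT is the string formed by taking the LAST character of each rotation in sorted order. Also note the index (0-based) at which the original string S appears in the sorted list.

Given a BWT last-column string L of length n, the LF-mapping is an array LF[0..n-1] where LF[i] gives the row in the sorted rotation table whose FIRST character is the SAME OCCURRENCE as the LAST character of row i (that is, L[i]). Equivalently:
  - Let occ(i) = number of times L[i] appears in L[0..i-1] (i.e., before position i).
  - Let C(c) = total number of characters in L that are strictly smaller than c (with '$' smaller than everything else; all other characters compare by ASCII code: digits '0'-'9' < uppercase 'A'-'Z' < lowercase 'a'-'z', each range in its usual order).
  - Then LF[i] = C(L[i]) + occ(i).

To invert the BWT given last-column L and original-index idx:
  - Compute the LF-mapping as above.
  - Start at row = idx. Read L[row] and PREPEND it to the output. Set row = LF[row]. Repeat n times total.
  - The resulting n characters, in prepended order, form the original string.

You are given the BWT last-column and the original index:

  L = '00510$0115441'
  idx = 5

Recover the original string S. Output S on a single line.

LF mapping: 1 2 11 5 3 0 4 6 7 12 9 10 8
Walk LF starting at row 5, prepending L[row]:
  step 1: row=5, L[5]='$', prepend. Next row=LF[5]=0
  step 2: row=0, L[0]='0', prepend. Next row=LF[0]=1
  step 3: row=1, L[1]='0', prepend. Next row=LF[1]=2
  step 4: row=2, L[2]='5', prepend. Next row=LF[2]=11
  step 5: row=11, L[11]='4', prepend. Next row=LF[11]=10
  step 6: row=10, L[10]='4', prepend. Next row=LF[10]=9
  step 7: row=9, L[9]='5', prepend. Next row=LF[9]=12
  step 8: row=12, L[12]='1', prepend. Next row=LF[12]=8
  step 9: row=8, L[8]='1', prepend. Next row=LF[8]=7
  step 10: row=7, L[7]='1', prepend. Next row=LF[7]=6
  step 11: row=6, L[6]='0', prepend. Next row=LF[6]=4
  step 12: row=4, L[4]='0', prepend. Next row=LF[4]=3
  step 13: row=3, L[3]='1', prepend. Next row=LF[3]=5
Reversed output: 100111544500$

Answer: 100111544500$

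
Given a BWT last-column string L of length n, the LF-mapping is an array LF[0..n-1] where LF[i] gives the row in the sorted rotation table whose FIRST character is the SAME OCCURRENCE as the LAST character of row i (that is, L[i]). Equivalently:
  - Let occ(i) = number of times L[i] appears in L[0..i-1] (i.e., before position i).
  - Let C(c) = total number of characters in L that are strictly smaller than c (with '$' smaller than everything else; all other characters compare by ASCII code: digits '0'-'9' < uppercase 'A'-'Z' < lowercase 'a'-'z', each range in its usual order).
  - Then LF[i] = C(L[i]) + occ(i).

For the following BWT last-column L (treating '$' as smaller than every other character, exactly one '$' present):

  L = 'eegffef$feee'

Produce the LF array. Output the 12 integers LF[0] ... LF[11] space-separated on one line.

Char counts: '$':1, 'e':6, 'f':4, 'g':1
C (first-col start): C('$')=0, C('e')=1, C('f')=7, C('g')=11
L[0]='e': occ=0, LF[0]=C('e')+0=1+0=1
L[1]='e': occ=1, LF[1]=C('e')+1=1+1=2
L[2]='g': occ=0, LF[2]=C('g')+0=11+0=11
L[3]='f': occ=0, LF[3]=C('f')+0=7+0=7
L[4]='f': occ=1, LF[4]=C('f')+1=7+1=8
L[5]='e': occ=2, LF[5]=C('e')+2=1+2=3
L[6]='f': occ=2, LF[6]=C('f')+2=7+2=9
L[7]='$': occ=0, LF[7]=C('$')+0=0+0=0
L[8]='f': occ=3, LF[8]=C('f')+3=7+3=10
L[9]='e': occ=3, LF[9]=C('e')+3=1+3=4
L[10]='e': occ=4, LF[10]=C('e')+4=1+4=5
L[11]='e': occ=5, LF[11]=C('e')+5=1+5=6

Answer: 1 2 11 7 8 3 9 0 10 4 5 6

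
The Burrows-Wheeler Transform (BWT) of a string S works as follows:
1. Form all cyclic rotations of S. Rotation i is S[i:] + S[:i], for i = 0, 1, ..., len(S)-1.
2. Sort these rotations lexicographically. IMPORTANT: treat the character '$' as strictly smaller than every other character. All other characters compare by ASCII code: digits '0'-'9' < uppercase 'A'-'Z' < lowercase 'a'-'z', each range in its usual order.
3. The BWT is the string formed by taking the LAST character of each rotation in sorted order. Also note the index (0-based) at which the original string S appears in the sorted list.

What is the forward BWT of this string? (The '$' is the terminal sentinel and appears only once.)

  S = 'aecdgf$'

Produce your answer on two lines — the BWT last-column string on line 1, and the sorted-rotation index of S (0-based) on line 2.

Answer: f$ecagd
1

Derivation:
All 7 rotations (rotation i = S[i:]+S[:i]):
  rot[0] = aecdgf$
  rot[1] = ecdgf$a
  rot[2] = cdgf$ae
  rot[3] = dgf$aec
  rot[4] = gf$aecd
  rot[5] = f$aecdg
  rot[6] = $aecdgf
Sorted (with $ < everything):
  sorted[0] = $aecdgf  (last char: 'f')
  sorted[1] = aecdgf$  (last char: '$')
  sorted[2] = cdgf$ae  (last char: 'e')
  sorted[3] = dgf$aec  (last char: 'c')
  sorted[4] = ecdgf$a  (last char: 'a')
  sorted[5] = f$aecdg  (last char: 'g')
  sorted[6] = gf$aecd  (last char: 'd')
Last column: f$ecagd
Original string S is at sorted index 1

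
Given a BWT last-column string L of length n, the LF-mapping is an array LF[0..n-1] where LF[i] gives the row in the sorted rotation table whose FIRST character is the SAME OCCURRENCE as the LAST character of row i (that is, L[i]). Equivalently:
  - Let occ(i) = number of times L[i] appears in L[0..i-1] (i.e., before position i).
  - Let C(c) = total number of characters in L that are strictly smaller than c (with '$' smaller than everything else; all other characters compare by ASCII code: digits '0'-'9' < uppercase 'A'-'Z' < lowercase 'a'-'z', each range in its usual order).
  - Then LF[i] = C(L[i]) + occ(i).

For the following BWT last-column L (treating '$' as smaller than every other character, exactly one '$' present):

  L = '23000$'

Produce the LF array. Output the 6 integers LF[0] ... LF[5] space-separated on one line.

Char counts: '$':1, '0':3, '2':1, '3':1
C (first-col start): C('$')=0, C('0')=1, C('2')=4, C('3')=5
L[0]='2': occ=0, LF[0]=C('2')+0=4+0=4
L[1]='3': occ=0, LF[1]=C('3')+0=5+0=5
L[2]='0': occ=0, LF[2]=C('0')+0=1+0=1
L[3]='0': occ=1, LF[3]=C('0')+1=1+1=2
L[4]='0': occ=2, LF[4]=C('0')+2=1+2=3
L[5]='$': occ=0, LF[5]=C('$')+0=0+0=0

Answer: 4 5 1 2 3 0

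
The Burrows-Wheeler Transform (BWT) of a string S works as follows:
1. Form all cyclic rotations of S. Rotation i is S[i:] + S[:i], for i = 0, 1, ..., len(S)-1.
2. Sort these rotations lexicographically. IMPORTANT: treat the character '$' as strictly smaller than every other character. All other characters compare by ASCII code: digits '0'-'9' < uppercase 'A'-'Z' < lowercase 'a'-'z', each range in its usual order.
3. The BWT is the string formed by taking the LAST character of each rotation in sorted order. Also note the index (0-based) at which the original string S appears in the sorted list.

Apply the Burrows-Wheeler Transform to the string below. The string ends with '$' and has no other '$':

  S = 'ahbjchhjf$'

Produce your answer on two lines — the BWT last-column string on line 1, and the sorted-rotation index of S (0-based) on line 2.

All 10 rotations (rotation i = S[i:]+S[:i]):
  rot[0] = ahbjchhjf$
  rot[1] = hbjchhjf$a
  rot[2] = bjchhjf$ah
  rot[3] = jchhjf$ahb
  rot[4] = chhjf$ahbj
  rot[5] = hhjf$ahbjc
  rot[6] = hjf$ahbjch
  rot[7] = jf$ahbjchh
  rot[8] = f$ahbjchhj
  rot[9] = $ahbjchhjf
Sorted (with $ < everything):
  sorted[0] = $ahbjchhjf  (last char: 'f')
  sorted[1] = ahbjchhjf$  (last char: '$')
  sorted[2] = bjchhjf$ah  (last char: 'h')
  sorted[3] = chhjf$ahbj  (last char: 'j')
  sorted[4] = f$ahbjchhj  (last char: 'j')
  sorted[5] = hbjchhjf$a  (last char: 'a')
  sorted[6] = hhjf$ahbjc  (last char: 'c')
  sorted[7] = hjf$ahbjch  (last char: 'h')
  sorted[8] = jchhjf$ahb  (last char: 'b')
  sorted[9] = jf$ahbjchh  (last char: 'h')
Last column: f$hjjachbh
Original string S is at sorted index 1

Answer: f$hjjachbh
1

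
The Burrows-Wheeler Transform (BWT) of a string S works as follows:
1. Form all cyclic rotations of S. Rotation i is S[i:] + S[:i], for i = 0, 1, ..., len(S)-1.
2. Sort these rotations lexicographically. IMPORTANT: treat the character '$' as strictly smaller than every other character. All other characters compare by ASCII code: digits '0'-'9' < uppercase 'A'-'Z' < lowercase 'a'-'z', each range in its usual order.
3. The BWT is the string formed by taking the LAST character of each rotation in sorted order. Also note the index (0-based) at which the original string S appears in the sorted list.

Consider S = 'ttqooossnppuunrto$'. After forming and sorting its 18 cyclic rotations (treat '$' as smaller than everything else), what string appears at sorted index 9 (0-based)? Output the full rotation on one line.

Answer: qooossnppuunrto$tt

Derivation:
All 18 rotations (rotation i = S[i:]+S[:i]):
  rot[0] = ttqooossnppuunrto$
  rot[1] = tqooossnppuunrto$t
  rot[2] = qooossnppuunrto$tt
  rot[3] = ooossnppuunrto$ttq
  rot[4] = oossnppuunrto$ttqo
  rot[5] = ossnppuunrto$ttqoo
  rot[6] = ssnppuunrto$ttqooo
  rot[7] = snppuunrto$ttqooos
  rot[8] = nppuunrto$ttqoooss
  rot[9] = ppuunrto$ttqooossn
  rot[10] = puunrto$ttqooossnp
  rot[11] = uunrto$ttqooossnpp
  rot[12] = unrto$ttqooossnppu
  rot[13] = nrto$ttqooossnppuu
  rot[14] = rto$ttqooossnppuun
  rot[15] = to$ttqooossnppuunr
  rot[16] = o$ttqooossnppuunrt
  rot[17] = $ttqooossnppuunrto
Sorted (with $ < everything):
  sorted[0] = $ttqooossnppuunrto
  sorted[1] = nppuunrto$ttqoooss
  sorted[2] = nrto$ttqooossnppuu
  sorted[3] = o$ttqooossnppuunrt
  sorted[4] = ooossnppuunrto$ttq
  sorted[5] = oossnppuunrto$ttqo
  sorted[6] = ossnppuunrto$ttqoo
  sorted[7] = ppuunrto$ttqooossn
  sorted[8] = puunrto$ttqooossnp
  sorted[9] = qooossnppuunrto$tt
  sorted[10] = rto$ttqooossnppuun
  sorted[11] = snppuunrto$ttqooos
  sorted[12] = ssnppuunrto$ttqooo
  sorted[13] = to$ttqooossnppuunr
  sorted[14] = tqooossnppuunrto$t
  sorted[15] = ttqooossnppuunrto$
  sorted[16] = unrto$ttqooossnppu
  sorted[17] = uunrto$ttqooossnpp
sorted[9] = qooossnppuunrto$tt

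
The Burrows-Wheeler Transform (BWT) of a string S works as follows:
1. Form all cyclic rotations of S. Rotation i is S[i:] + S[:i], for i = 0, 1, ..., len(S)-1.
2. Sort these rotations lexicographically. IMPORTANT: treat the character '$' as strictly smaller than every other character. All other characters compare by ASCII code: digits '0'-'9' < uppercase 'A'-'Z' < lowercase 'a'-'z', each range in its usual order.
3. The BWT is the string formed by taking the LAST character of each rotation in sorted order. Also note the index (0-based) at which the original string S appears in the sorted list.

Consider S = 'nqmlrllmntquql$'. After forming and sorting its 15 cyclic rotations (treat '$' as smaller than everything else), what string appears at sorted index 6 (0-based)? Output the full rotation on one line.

All 15 rotations (rotation i = S[i:]+S[:i]):
  rot[0] = nqmlrllmntquql$
  rot[1] = qmlrllmntquql$n
  rot[2] = mlrllmntquql$nq
  rot[3] = lrllmntquql$nqm
  rot[4] = rllmntquql$nqml
  rot[5] = llmntquql$nqmlr
  rot[6] = lmntquql$nqmlrl
  rot[7] = mntquql$nqmlrll
  rot[8] = ntquql$nqmlrllm
  rot[9] = tquql$nqmlrllmn
  rot[10] = quql$nqmlrllmnt
  rot[11] = uql$nqmlrllmntq
  rot[12] = ql$nqmlrllmntqu
  rot[13] = l$nqmlrllmntquq
  rot[14] = $nqmlrllmntquql
Sorted (with $ < everything):
  sorted[0] = $nqmlrllmntquql
  sorted[1] = l$nqmlrllmntquq
  sorted[2] = llmntquql$nqmlr
  sorted[3] = lmntquql$nqmlrl
  sorted[4] = lrllmntquql$nqm
  sorted[5] = mlrllmntquql$nq
  sorted[6] = mntquql$nqmlrll
  sorted[7] = nqmlrllmntquql$
  sorted[8] = ntquql$nqmlrllm
  sorted[9] = ql$nqmlrllmntqu
  sorted[10] = qmlrllmntquql$n
  sorted[11] = quql$nqmlrllmnt
  sorted[12] = rllmntquql$nqml
  sorted[13] = tquql$nqmlrllmn
  sorted[14] = uql$nqmlrllmntq
sorted[6] = mntquql$nqmlrll

Answer: mntquql$nqmlrll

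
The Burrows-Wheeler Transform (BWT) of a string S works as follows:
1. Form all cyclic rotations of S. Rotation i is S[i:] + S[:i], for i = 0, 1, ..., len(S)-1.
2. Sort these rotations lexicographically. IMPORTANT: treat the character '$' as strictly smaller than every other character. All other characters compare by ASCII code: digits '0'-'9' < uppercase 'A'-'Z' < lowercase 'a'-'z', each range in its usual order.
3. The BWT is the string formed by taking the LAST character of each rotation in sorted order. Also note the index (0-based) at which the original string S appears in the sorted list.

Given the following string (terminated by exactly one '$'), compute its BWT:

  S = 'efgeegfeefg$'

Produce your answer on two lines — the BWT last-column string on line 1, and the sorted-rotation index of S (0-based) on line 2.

Answer: gfge$egeeffe
4

Derivation:
All 12 rotations (rotation i = S[i:]+S[:i]):
  rot[0] = efgeegfeefg$
  rot[1] = fgeegfeefg$e
  rot[2] = geegfeefg$ef
  rot[3] = eegfeefg$efg
  rot[4] = egfeefg$efge
  rot[5] = gfeefg$efgee
  rot[6] = feefg$efgeeg
  rot[7] = eefg$efgeegf
  rot[8] = efg$efgeegfe
  rot[9] = fg$efgeegfee
  rot[10] = g$efgeegfeef
  rot[11] = $efgeegfeefg
Sorted (with $ < everything):
  sorted[0] = $efgeegfeefg  (last char: 'g')
  sorted[1] = eefg$efgeegf  (last char: 'f')
  sorted[2] = eegfeefg$efg  (last char: 'g')
  sorted[3] = efg$efgeegfe  (last char: 'e')
  sorted[4] = efgeegfeefg$  (last char: '$')
  sorted[5] = egfeefg$efge  (last char: 'e')
  sorted[6] = feefg$efgeeg  (last char: 'g')
  sorted[7] = fg$efgeegfee  (last char: 'e')
  sorted[8] = fgeegfeefg$e  (last char: 'e')
  sorted[9] = g$efgeegfeef  (last char: 'f')
  sorted[10] = geegfeefg$ef  (last char: 'f')
  sorted[11] = gfeefg$efgee  (last char: 'e')
Last column: gfge$egeeffe
Original string S is at sorted index 4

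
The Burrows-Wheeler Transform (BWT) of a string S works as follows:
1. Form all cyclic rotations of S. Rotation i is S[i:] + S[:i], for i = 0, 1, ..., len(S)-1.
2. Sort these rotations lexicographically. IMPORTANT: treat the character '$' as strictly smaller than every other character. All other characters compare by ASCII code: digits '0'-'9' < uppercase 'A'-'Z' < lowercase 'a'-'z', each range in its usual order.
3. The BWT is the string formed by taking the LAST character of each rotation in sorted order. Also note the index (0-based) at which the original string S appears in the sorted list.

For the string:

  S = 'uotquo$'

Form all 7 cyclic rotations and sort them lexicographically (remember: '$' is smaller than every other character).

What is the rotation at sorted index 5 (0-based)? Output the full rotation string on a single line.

All 7 rotations (rotation i = S[i:]+S[:i]):
  rot[0] = uotquo$
  rot[1] = otquo$u
  rot[2] = tquo$uo
  rot[3] = quo$uot
  rot[4] = uo$uotq
  rot[5] = o$uotqu
  rot[6] = $uotquo
Sorted (with $ < everything):
  sorted[0] = $uotquo
  sorted[1] = o$uotqu
  sorted[2] = otquo$u
  sorted[3] = quo$uot
  sorted[4] = tquo$uo
  sorted[5] = uo$uotq
  sorted[6] = uotquo$
sorted[5] = uo$uotq

Answer: uo$uotq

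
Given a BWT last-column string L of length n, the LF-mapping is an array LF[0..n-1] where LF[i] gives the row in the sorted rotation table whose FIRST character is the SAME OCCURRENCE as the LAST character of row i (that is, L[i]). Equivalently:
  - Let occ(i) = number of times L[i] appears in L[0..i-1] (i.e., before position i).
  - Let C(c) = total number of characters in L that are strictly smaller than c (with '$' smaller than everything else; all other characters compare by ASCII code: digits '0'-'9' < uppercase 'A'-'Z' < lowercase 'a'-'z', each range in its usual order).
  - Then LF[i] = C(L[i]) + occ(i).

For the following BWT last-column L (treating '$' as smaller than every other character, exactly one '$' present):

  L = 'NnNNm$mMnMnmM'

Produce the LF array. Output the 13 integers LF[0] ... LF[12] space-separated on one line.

Char counts: '$':1, 'M':3, 'N':3, 'm':3, 'n':3
C (first-col start): C('$')=0, C('M')=1, C('N')=4, C('m')=7, C('n')=10
L[0]='N': occ=0, LF[0]=C('N')+0=4+0=4
L[1]='n': occ=0, LF[1]=C('n')+0=10+0=10
L[2]='N': occ=1, LF[2]=C('N')+1=4+1=5
L[3]='N': occ=2, LF[3]=C('N')+2=4+2=6
L[4]='m': occ=0, LF[4]=C('m')+0=7+0=7
L[5]='$': occ=0, LF[5]=C('$')+0=0+0=0
L[6]='m': occ=1, LF[6]=C('m')+1=7+1=8
L[7]='M': occ=0, LF[7]=C('M')+0=1+0=1
L[8]='n': occ=1, LF[8]=C('n')+1=10+1=11
L[9]='M': occ=1, LF[9]=C('M')+1=1+1=2
L[10]='n': occ=2, LF[10]=C('n')+2=10+2=12
L[11]='m': occ=2, LF[11]=C('m')+2=7+2=9
L[12]='M': occ=2, LF[12]=C('M')+2=1+2=3

Answer: 4 10 5 6 7 0 8 1 11 2 12 9 3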